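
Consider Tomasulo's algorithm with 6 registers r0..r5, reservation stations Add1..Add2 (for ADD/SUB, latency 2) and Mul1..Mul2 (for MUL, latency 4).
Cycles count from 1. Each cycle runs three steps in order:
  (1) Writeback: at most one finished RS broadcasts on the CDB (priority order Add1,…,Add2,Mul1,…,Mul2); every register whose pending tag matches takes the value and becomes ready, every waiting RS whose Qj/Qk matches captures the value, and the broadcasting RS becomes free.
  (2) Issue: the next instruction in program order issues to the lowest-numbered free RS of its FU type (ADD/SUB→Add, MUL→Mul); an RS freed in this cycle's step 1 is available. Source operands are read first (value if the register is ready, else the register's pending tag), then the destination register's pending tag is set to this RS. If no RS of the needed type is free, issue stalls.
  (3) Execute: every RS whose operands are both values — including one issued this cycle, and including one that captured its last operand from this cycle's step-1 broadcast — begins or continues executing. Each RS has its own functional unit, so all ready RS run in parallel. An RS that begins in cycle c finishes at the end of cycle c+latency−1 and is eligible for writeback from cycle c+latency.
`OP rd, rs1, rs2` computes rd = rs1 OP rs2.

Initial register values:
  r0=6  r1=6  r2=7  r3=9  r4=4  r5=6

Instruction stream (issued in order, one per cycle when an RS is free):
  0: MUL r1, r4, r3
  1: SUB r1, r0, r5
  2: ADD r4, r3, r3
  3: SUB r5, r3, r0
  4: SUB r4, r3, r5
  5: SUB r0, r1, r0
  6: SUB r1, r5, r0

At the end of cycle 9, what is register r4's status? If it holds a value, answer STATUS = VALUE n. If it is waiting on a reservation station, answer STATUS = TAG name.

STATUS = VALUE 6

  c1: issue MUL r1<-Mul1  regs: r0:6,r1:Mul1,r2:7,r3:9,r4:4,r5:6
  c2: issue SUB r1<-Add1  regs: r0:6,r1:Add1,r2:7,r3:9,r4:4,r5:6
  c3: issue ADD r4<-Add2  regs: r0:6,r1:Add1,r2:7,r3:9,r4:Add2,r5:6
  c4: CDB Add1=0; issue SUB r5<-Add1  regs: r0:6,r1:0,r2:7,r3:9,r4:Add2,r5:Add1
  c5: CDB Add2=18; issue SUB r4<-Add2  regs: r0:6,r1:0,r2:7,r3:9,r4:Add2,r5:Add1
  c6: CDB Add1=3; issue SUB r0<-Add1  regs: r0:Add1,r1:0,r2:7,r3:9,r4:Add2,r5:3
  c7: CDB Mul1=36; stall  regs: r0:Add1,r1:0,r2:7,r3:9,r4:Add2,r5:3
  c8: CDB Add1=-6; issue SUB r1<-Add1  regs: r0:-6,r1:Add1,r2:7,r3:9,r4:Add2,r5:3
  c9: CDB Add2=6  regs: r0:-6,r1:Add1,r2:7,r3:9,r4:6,r5:3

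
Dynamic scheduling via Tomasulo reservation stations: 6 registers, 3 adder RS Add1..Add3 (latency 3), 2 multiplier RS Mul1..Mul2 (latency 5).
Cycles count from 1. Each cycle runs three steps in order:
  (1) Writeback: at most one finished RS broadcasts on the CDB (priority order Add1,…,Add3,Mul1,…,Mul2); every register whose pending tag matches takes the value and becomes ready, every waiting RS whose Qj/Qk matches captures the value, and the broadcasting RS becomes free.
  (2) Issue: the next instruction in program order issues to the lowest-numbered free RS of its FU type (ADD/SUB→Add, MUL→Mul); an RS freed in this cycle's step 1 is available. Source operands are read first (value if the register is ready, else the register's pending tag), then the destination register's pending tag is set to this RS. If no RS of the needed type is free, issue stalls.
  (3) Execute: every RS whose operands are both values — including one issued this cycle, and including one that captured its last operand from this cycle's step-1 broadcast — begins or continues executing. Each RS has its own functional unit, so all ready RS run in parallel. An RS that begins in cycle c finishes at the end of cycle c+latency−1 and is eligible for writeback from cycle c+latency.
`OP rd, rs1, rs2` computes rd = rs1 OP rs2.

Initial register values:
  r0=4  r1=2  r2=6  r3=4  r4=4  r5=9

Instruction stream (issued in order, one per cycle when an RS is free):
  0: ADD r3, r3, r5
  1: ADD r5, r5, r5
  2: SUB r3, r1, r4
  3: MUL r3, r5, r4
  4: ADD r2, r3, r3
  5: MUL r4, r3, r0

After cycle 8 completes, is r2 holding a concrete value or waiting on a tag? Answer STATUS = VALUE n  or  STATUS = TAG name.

STATUS = TAG Add1

cycle 1: issue ADD r3<-Add1 // r0:4,r1:2,r2:6,r3:Add1,r4:4,r5:9
cycle 2: issue ADD r5<-Add2 // r0:4,r1:2,r2:6,r3:Add1,r4:4,r5:Add2
cycle 3: issue SUB r3<-Add3 // r0:4,r1:2,r2:6,r3:Add3,r4:4,r5:Add2
cycle 4: CDB Add1=13; issue MUL r3<-Mul1 // r0:4,r1:2,r2:6,r3:Mul1,r4:4,r5:Add2
cycle 5: CDB Add2=18; issue ADD r2<-Add1 // r0:4,r1:2,r2:Add1,r3:Mul1,r4:4,r5:18
cycle 6: CDB Add3=-2; issue MUL r4<-Mul2 // r0:4,r1:2,r2:Add1,r3:Mul1,r4:Mul2,r5:18
cycle 7: - // r0:4,r1:2,r2:Add1,r3:Mul1,r4:Mul2,r5:18
cycle 8: - // r0:4,r1:2,r2:Add1,r3:Mul1,r4:Mul2,r5:18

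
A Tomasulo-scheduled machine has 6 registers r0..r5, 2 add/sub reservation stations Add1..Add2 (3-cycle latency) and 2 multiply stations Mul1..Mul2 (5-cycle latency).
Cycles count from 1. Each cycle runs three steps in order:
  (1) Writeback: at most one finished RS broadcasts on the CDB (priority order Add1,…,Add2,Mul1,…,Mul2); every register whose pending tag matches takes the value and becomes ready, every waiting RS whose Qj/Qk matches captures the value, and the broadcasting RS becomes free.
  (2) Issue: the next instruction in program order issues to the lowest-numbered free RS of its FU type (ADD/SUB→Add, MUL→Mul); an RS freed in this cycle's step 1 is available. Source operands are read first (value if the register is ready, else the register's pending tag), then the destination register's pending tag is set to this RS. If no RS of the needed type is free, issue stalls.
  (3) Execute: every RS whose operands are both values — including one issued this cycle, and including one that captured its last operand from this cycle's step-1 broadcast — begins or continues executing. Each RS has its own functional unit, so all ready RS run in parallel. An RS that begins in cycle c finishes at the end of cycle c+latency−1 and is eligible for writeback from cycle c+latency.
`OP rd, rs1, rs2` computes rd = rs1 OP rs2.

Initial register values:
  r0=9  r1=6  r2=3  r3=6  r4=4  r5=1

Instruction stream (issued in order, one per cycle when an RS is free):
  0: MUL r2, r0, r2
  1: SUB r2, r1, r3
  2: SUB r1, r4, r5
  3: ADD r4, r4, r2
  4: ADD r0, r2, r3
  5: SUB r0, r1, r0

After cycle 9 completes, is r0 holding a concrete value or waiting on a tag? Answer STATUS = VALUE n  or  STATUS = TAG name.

STATUS = TAG Add1

cycle 1: issue MUL r2<-Mul1 // r0:9,r1:6,r2:Mul1,r3:6,r4:4,r5:1
cycle 2: issue SUB r2<-Add1 // r0:9,r1:6,r2:Add1,r3:6,r4:4,r5:1
cycle 3: issue SUB r1<-Add2 // r0:9,r1:Add2,r2:Add1,r3:6,r4:4,r5:1
cycle 4: stall // r0:9,r1:Add2,r2:Add1,r3:6,r4:4,r5:1
cycle 5: CDB Add1=0; issue ADD r4<-Add1 // r0:9,r1:Add2,r2:0,r3:6,r4:Add1,r5:1
cycle 6: CDB Add2=3; issue ADD r0<-Add2 // r0:Add2,r1:3,r2:0,r3:6,r4:Add1,r5:1
cycle 7: CDB Mul1=27; stall // r0:Add2,r1:3,r2:0,r3:6,r4:Add1,r5:1
cycle 8: CDB Add1=4; issue SUB r0<-Add1 // r0:Add1,r1:3,r2:0,r3:6,r4:4,r5:1
cycle 9: CDB Add2=6 // r0:Add1,r1:3,r2:0,r3:6,r4:4,r5:1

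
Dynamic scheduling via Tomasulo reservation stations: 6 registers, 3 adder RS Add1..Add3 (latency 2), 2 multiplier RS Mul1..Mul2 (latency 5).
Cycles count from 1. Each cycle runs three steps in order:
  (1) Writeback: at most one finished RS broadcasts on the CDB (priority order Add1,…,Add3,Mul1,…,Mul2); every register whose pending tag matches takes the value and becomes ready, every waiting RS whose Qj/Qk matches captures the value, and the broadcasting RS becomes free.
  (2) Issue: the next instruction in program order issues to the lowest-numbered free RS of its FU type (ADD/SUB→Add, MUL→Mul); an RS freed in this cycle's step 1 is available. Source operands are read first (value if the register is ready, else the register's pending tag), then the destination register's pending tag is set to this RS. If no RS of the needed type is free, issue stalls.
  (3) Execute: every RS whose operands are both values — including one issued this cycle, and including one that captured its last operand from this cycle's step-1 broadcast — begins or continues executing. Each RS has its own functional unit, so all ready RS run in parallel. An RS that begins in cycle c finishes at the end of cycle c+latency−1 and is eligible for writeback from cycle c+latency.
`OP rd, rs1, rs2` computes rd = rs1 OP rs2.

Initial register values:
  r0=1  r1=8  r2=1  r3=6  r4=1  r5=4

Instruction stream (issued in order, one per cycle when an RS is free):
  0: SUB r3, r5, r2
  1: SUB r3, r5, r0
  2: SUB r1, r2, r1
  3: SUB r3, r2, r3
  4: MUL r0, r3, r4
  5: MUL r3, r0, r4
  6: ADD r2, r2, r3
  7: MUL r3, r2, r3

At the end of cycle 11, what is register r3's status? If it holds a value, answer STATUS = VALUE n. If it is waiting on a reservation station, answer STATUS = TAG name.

  c1: issue SUB r3<-Add1  regs: r0:1,r1:8,r2:1,r3:Add1,r4:1,r5:4
  c2: issue SUB r3<-Add2  regs: r0:1,r1:8,r2:1,r3:Add2,r4:1,r5:4
  c3: CDB Add1=3; issue SUB r1<-Add1  regs: r0:1,r1:Add1,r2:1,r3:Add2,r4:1,r5:4
  c4: CDB Add2=3; issue SUB r3<-Add2  regs: r0:1,r1:Add1,r2:1,r3:Add2,r4:1,r5:4
  c5: CDB Add1=-7; issue MUL r0<-Mul1  regs: r0:Mul1,r1:-7,r2:1,r3:Add2,r4:1,r5:4
  c6: CDB Add2=-2; issue MUL r3<-Mul2  regs: r0:Mul1,r1:-7,r2:1,r3:Mul2,r4:1,r5:4
  c7: issue ADD r2<-Add1  regs: r0:Mul1,r1:-7,r2:Add1,r3:Mul2,r4:1,r5:4
  c8: stall  regs: r0:Mul1,r1:-7,r2:Add1,r3:Mul2,r4:1,r5:4
  c9: stall  regs: r0:Mul1,r1:-7,r2:Add1,r3:Mul2,r4:1,r5:4
  c10: stall  regs: r0:Mul1,r1:-7,r2:Add1,r3:Mul2,r4:1,r5:4
  c11: CDB Mul1=-2; issue MUL r3<-Mul1  regs: r0:-2,r1:-7,r2:Add1,r3:Mul1,r4:1,r5:4

STATUS = TAG Mul1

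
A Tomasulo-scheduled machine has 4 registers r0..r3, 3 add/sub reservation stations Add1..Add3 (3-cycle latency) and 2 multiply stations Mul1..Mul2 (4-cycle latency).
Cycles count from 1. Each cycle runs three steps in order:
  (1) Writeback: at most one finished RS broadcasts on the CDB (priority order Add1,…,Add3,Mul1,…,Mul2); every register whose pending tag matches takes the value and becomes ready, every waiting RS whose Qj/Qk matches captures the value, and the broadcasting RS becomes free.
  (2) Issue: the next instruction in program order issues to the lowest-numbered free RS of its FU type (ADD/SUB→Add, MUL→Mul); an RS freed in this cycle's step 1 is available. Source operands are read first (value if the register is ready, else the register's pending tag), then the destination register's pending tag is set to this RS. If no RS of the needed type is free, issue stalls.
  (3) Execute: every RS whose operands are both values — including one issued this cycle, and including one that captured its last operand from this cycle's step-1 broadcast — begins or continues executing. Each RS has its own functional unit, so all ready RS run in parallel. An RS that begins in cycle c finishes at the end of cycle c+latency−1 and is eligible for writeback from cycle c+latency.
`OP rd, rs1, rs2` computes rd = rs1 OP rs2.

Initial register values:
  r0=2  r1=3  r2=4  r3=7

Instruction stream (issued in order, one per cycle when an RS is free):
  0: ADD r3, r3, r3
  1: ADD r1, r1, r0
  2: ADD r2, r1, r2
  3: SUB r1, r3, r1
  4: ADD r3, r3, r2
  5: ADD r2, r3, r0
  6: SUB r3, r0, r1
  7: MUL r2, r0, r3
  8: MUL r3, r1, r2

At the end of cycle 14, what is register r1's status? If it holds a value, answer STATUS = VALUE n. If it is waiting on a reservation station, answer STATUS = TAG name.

STATUS = VALUE 9

cycle 1: issue ADD r3<-Add1 // r0:2,r1:3,r2:4,r3:Add1
cycle 2: issue ADD r1<-Add2 // r0:2,r1:Add2,r2:4,r3:Add1
cycle 3: issue ADD r2<-Add3 // r0:2,r1:Add2,r2:Add3,r3:Add1
cycle 4: CDB Add1=14; issue SUB r1<-Add1 // r0:2,r1:Add1,r2:Add3,r3:14
cycle 5: CDB Add2=5; issue ADD r3<-Add2 // r0:2,r1:Add1,r2:Add3,r3:Add2
cycle 6: stall // r0:2,r1:Add1,r2:Add3,r3:Add2
cycle 7: stall // r0:2,r1:Add1,r2:Add3,r3:Add2
cycle 8: CDB Add1=9; issue ADD r2<-Add1 // r0:2,r1:9,r2:Add1,r3:Add2
cycle 9: CDB Add3=9; issue SUB r3<-Add3 // r0:2,r1:9,r2:Add1,r3:Add3
cycle 10: issue MUL r2<-Mul1 // r0:2,r1:9,r2:Mul1,r3:Add3
cycle 11: issue MUL r3<-Mul2 // r0:2,r1:9,r2:Mul1,r3:Mul2
cycle 12: CDB Add2=23 // r0:2,r1:9,r2:Mul1,r3:Mul2
cycle 13: CDB Add3=-7 // r0:2,r1:9,r2:Mul1,r3:Mul2
cycle 14: - // r0:2,r1:9,r2:Mul1,r3:Mul2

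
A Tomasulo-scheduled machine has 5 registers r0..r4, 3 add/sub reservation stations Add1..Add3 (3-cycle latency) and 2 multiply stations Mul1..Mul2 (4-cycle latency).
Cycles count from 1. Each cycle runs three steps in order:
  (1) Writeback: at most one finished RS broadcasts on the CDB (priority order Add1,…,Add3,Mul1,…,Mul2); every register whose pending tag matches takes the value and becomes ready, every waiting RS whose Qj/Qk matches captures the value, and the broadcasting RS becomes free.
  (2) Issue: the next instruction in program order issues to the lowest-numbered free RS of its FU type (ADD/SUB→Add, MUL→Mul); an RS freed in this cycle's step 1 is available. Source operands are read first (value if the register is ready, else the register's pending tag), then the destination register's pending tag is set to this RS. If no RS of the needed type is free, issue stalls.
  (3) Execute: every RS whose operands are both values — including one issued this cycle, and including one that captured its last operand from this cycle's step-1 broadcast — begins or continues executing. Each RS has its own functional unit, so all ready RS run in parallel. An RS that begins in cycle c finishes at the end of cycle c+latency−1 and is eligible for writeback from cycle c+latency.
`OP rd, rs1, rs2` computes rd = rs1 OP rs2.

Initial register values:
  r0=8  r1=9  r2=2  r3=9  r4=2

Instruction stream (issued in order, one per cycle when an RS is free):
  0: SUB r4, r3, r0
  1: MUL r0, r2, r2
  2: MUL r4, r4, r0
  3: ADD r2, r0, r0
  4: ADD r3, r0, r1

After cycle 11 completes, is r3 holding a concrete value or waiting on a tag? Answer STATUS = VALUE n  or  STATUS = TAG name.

STATUS = VALUE 13

cycle 1: issue SUB r4<-Add1 // r0:8,r1:9,r2:2,r3:9,r4:Add1
cycle 2: issue MUL r0<-Mul1 // r0:Mul1,r1:9,r2:2,r3:9,r4:Add1
cycle 3: issue MUL r4<-Mul2 // r0:Mul1,r1:9,r2:2,r3:9,r4:Mul2
cycle 4: CDB Add1=1; issue ADD r2<-Add1 // r0:Mul1,r1:9,r2:Add1,r3:9,r4:Mul2
cycle 5: issue ADD r3<-Add2 // r0:Mul1,r1:9,r2:Add1,r3:Add2,r4:Mul2
cycle 6: CDB Mul1=4 // r0:4,r1:9,r2:Add1,r3:Add2,r4:Mul2
cycle 7: - // r0:4,r1:9,r2:Add1,r3:Add2,r4:Mul2
cycle 8: - // r0:4,r1:9,r2:Add1,r3:Add2,r4:Mul2
cycle 9: CDB Add1=8 // r0:4,r1:9,r2:8,r3:Add2,r4:Mul2
cycle 10: CDB Add2=13 // r0:4,r1:9,r2:8,r3:13,r4:Mul2
cycle 11: CDB Mul2=4 // r0:4,r1:9,r2:8,r3:13,r4:4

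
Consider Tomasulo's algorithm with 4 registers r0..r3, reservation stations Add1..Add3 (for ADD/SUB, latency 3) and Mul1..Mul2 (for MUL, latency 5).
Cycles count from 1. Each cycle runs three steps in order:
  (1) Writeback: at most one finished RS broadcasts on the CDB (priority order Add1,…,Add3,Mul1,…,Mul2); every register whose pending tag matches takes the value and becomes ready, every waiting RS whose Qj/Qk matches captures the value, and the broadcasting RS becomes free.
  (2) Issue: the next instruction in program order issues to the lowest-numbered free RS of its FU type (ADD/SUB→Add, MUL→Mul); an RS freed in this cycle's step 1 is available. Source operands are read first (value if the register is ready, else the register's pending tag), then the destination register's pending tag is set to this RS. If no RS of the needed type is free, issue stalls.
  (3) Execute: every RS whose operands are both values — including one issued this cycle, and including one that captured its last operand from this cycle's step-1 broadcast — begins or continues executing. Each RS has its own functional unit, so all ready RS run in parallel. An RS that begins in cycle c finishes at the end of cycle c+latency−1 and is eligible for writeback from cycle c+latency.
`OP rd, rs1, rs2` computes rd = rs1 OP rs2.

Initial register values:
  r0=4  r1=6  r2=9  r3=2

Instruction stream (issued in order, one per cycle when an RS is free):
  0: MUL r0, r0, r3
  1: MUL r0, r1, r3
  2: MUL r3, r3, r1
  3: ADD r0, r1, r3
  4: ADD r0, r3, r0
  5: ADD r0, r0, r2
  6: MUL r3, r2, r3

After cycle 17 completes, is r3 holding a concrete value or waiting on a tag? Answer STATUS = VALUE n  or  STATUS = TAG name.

c1: issue MUL r0<-Mul1 | r0:Mul1,r1:6,r2:9,r3:2
c2: issue MUL r0<-Mul2 | r0:Mul2,r1:6,r2:9,r3:2
c3: stall | r0:Mul2,r1:6,r2:9,r3:2
c4: stall | r0:Mul2,r1:6,r2:9,r3:2
c5: stall | r0:Mul2,r1:6,r2:9,r3:2
c6: CDB Mul1=8; issue MUL r3<-Mul1 | r0:Mul2,r1:6,r2:9,r3:Mul1
c7: CDB Mul2=12; issue ADD r0<-Add1 | r0:Add1,r1:6,r2:9,r3:Mul1
c8: issue ADD r0<-Add2 | r0:Add2,r1:6,r2:9,r3:Mul1
c9: issue ADD r0<-Add3 | r0:Add3,r1:6,r2:9,r3:Mul1
c10: issue MUL r3<-Mul2 | r0:Add3,r1:6,r2:9,r3:Mul2
c11: CDB Mul1=12 | r0:Add3,r1:6,r2:9,r3:Mul2
c12: - | r0:Add3,r1:6,r2:9,r3:Mul2
c13: - | r0:Add3,r1:6,r2:9,r3:Mul2
c14: CDB Add1=18 | r0:Add3,r1:6,r2:9,r3:Mul2
c15: - | r0:Add3,r1:6,r2:9,r3:Mul2
c16: CDB Mul2=108 | r0:Add3,r1:6,r2:9,r3:108
c17: CDB Add2=30 | r0:Add3,r1:6,r2:9,r3:108

STATUS = VALUE 108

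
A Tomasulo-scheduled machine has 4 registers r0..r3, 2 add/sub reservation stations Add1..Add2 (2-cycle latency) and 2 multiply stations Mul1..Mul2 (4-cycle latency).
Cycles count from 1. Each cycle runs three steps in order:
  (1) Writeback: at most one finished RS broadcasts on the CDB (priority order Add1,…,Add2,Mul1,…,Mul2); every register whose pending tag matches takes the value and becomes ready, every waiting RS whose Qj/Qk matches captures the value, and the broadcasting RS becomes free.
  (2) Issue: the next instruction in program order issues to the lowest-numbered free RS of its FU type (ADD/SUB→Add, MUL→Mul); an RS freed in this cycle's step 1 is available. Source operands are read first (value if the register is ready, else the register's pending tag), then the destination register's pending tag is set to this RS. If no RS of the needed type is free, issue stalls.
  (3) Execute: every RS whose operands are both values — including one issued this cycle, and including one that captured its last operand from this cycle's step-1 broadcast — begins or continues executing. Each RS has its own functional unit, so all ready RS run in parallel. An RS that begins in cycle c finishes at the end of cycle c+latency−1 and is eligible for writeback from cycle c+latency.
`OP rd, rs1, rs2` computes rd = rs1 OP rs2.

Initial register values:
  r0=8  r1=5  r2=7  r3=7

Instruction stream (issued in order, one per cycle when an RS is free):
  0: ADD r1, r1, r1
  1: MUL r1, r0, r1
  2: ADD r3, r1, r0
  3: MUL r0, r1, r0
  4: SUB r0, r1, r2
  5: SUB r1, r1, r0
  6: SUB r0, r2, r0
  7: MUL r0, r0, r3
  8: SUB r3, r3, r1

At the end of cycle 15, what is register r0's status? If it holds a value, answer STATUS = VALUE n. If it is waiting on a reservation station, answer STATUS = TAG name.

  c1: issue ADD r1<-Add1  regs: r0:8,r1:Add1,r2:7,r3:7
  c2: issue MUL r1<-Mul1  regs: r0:8,r1:Mul1,r2:7,r3:7
  c3: CDB Add1=10; issue ADD r3<-Add1  regs: r0:8,r1:Mul1,r2:7,r3:Add1
  c4: issue MUL r0<-Mul2  regs: r0:Mul2,r1:Mul1,r2:7,r3:Add1
  c5: issue SUB r0<-Add2  regs: r0:Add2,r1:Mul1,r2:7,r3:Add1
  c6: stall  regs: r0:Add2,r1:Mul1,r2:7,r3:Add1
  c7: CDB Mul1=80; stall  regs: r0:Add2,r1:80,r2:7,r3:Add1
  c8: stall  regs: r0:Add2,r1:80,r2:7,r3:Add1
  c9: CDB Add1=88; issue SUB r1<-Add1  regs: r0:Add2,r1:Add1,r2:7,r3:88
  c10: CDB Add2=73; issue SUB r0<-Add2  regs: r0:Add2,r1:Add1,r2:7,r3:88
  c11: CDB Mul2=640; issue MUL r0<-Mul1  regs: r0:Mul1,r1:Add1,r2:7,r3:88
  c12: CDB Add1=7; issue SUB r3<-Add1  regs: r0:Mul1,r1:7,r2:7,r3:Add1
  c13: CDB Add2=-66  regs: r0:Mul1,r1:7,r2:7,r3:Add1
  c14: CDB Add1=81  regs: r0:Mul1,r1:7,r2:7,r3:81
  c15: -  regs: r0:Mul1,r1:7,r2:7,r3:81

STATUS = TAG Mul1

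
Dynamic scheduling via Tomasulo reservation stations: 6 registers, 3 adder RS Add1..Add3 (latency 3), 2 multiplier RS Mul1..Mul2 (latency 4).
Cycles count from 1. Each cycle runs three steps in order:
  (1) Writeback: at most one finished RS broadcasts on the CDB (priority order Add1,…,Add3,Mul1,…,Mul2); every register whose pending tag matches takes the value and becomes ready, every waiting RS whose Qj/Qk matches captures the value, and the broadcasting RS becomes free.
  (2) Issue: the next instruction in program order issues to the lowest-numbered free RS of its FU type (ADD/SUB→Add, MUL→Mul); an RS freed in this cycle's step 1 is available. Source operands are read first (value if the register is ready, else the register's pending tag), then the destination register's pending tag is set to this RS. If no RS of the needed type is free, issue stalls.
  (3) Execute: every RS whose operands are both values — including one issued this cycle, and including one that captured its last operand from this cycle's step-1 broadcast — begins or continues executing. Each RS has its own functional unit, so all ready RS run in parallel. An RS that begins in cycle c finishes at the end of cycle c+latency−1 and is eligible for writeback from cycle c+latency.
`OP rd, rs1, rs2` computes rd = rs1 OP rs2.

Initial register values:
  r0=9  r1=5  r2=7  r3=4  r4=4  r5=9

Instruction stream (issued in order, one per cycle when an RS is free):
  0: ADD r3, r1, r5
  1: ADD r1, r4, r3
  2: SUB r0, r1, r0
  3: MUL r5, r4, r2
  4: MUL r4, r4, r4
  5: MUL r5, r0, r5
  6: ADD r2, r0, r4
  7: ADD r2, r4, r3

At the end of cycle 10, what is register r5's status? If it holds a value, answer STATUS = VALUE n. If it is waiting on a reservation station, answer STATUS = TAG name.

cycle 1: issue ADD r3<-Add1 // r0:9,r1:5,r2:7,r3:Add1,r4:4,r5:9
cycle 2: issue ADD r1<-Add2 // r0:9,r1:Add2,r2:7,r3:Add1,r4:4,r5:9
cycle 3: issue SUB r0<-Add3 // r0:Add3,r1:Add2,r2:7,r3:Add1,r4:4,r5:9
cycle 4: CDB Add1=14; issue MUL r5<-Mul1 // r0:Add3,r1:Add2,r2:7,r3:14,r4:4,r5:Mul1
cycle 5: issue MUL r4<-Mul2 // r0:Add3,r1:Add2,r2:7,r3:14,r4:Mul2,r5:Mul1
cycle 6: stall // r0:Add3,r1:Add2,r2:7,r3:14,r4:Mul2,r5:Mul1
cycle 7: CDB Add2=18; stall // r0:Add3,r1:18,r2:7,r3:14,r4:Mul2,r5:Mul1
cycle 8: CDB Mul1=28; issue MUL r5<-Mul1 // r0:Add3,r1:18,r2:7,r3:14,r4:Mul2,r5:Mul1
cycle 9: CDB Mul2=16; issue ADD r2<-Add1 // r0:Add3,r1:18,r2:Add1,r3:14,r4:16,r5:Mul1
cycle 10: CDB Add3=9; issue ADD r2<-Add2 // r0:9,r1:18,r2:Add2,r3:14,r4:16,r5:Mul1

STATUS = TAG Mul1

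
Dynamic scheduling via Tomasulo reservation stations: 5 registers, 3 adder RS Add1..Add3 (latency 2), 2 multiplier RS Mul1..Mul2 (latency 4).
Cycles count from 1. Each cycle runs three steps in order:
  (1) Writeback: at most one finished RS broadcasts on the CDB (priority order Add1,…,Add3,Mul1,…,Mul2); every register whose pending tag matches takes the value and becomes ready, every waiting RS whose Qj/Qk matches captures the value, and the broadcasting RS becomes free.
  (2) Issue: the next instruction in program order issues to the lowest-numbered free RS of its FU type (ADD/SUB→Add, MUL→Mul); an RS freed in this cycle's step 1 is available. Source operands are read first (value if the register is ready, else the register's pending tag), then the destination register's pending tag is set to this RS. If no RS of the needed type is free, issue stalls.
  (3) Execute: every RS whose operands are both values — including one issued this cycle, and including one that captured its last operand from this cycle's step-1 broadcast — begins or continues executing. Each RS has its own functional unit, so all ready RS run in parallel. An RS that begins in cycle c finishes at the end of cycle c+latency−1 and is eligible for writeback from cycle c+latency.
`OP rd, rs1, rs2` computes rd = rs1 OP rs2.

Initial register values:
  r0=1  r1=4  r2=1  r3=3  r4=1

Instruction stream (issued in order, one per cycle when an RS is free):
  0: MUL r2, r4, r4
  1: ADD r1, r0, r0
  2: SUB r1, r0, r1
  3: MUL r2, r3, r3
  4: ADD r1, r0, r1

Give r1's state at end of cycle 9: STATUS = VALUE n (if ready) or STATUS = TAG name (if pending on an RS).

STATUS = VALUE 0

  c1: issue MUL r2<-Mul1  regs: r0:1,r1:4,r2:Mul1,r3:3,r4:1
  c2: issue ADD r1<-Add1  regs: r0:1,r1:Add1,r2:Mul1,r3:3,r4:1
  c3: issue SUB r1<-Add2  regs: r0:1,r1:Add2,r2:Mul1,r3:3,r4:1
  c4: CDB Add1=2; issue MUL r2<-Mul2  regs: r0:1,r1:Add2,r2:Mul2,r3:3,r4:1
  c5: CDB Mul1=1; issue ADD r1<-Add1  regs: r0:1,r1:Add1,r2:Mul2,r3:3,r4:1
  c6: CDB Add2=-1  regs: r0:1,r1:Add1,r2:Mul2,r3:3,r4:1
  c7: -  regs: r0:1,r1:Add1,r2:Mul2,r3:3,r4:1
  c8: CDB Add1=0  regs: r0:1,r1:0,r2:Mul2,r3:3,r4:1
  c9: CDB Mul2=9  regs: r0:1,r1:0,r2:9,r3:3,r4:1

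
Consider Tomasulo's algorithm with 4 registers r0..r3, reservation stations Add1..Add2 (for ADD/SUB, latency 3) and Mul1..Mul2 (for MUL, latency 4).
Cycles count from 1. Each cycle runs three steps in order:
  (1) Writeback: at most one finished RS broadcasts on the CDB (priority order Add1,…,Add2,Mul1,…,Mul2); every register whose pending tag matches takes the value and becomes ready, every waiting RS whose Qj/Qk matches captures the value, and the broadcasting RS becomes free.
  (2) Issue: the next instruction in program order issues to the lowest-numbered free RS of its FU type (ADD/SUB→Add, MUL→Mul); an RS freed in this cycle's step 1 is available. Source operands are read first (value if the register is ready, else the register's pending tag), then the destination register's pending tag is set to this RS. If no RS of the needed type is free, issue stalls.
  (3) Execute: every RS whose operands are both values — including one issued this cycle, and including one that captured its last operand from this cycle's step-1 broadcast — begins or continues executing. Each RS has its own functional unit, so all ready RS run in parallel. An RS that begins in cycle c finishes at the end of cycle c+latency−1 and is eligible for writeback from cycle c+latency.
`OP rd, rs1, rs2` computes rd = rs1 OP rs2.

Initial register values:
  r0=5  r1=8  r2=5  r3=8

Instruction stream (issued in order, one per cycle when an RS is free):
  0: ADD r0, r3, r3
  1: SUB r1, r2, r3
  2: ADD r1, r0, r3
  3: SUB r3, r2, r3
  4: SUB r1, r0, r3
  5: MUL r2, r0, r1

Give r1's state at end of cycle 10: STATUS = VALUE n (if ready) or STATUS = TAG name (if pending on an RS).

cycle 1: issue ADD r0<-Add1 // r0:Add1,r1:8,r2:5,r3:8
cycle 2: issue SUB r1<-Add2 // r0:Add1,r1:Add2,r2:5,r3:8
cycle 3: stall // r0:Add1,r1:Add2,r2:5,r3:8
cycle 4: CDB Add1=16; issue ADD r1<-Add1 // r0:16,r1:Add1,r2:5,r3:8
cycle 5: CDB Add2=-3; issue SUB r3<-Add2 // r0:16,r1:Add1,r2:5,r3:Add2
cycle 6: stall // r0:16,r1:Add1,r2:5,r3:Add2
cycle 7: CDB Add1=24; issue SUB r1<-Add1 // r0:16,r1:Add1,r2:5,r3:Add2
cycle 8: CDB Add2=-3; issue MUL r2<-Mul1 // r0:16,r1:Add1,r2:Mul1,r3:-3
cycle 9: - // r0:16,r1:Add1,r2:Mul1,r3:-3
cycle 10: - // r0:16,r1:Add1,r2:Mul1,r3:-3

STATUS = TAG Add1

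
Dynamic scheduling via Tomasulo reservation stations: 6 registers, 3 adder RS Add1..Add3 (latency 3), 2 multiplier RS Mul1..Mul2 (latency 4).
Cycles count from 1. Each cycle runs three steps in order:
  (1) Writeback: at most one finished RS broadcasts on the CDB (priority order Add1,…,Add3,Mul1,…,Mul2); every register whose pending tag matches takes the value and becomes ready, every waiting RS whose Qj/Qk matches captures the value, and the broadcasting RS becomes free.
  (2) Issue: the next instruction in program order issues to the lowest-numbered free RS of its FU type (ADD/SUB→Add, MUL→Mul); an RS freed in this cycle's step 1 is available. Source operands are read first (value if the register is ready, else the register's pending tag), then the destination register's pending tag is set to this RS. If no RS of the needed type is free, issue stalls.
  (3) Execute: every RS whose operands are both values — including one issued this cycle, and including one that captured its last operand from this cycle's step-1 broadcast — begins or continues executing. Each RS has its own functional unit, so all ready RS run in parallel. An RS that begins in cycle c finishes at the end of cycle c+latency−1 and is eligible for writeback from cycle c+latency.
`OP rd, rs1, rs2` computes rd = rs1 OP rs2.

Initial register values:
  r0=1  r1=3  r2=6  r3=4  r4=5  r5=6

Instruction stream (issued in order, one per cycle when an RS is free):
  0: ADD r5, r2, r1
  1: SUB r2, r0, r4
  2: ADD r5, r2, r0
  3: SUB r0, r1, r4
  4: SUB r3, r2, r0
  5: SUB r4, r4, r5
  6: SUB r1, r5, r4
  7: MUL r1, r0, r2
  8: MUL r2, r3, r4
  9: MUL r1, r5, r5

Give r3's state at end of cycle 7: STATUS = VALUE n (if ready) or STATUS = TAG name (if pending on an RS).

STATUS = TAG Add2

cycle 1: issue ADD r5<-Add1 // r0:1,r1:3,r2:6,r3:4,r4:5,r5:Add1
cycle 2: issue SUB r2<-Add2 // r0:1,r1:3,r2:Add2,r3:4,r4:5,r5:Add1
cycle 3: issue ADD r5<-Add3 // r0:1,r1:3,r2:Add2,r3:4,r4:5,r5:Add3
cycle 4: CDB Add1=9; issue SUB r0<-Add1 // r0:Add1,r1:3,r2:Add2,r3:4,r4:5,r5:Add3
cycle 5: CDB Add2=-4; issue SUB r3<-Add2 // r0:Add1,r1:3,r2:-4,r3:Add2,r4:5,r5:Add3
cycle 6: stall // r0:Add1,r1:3,r2:-4,r3:Add2,r4:5,r5:Add3
cycle 7: CDB Add1=-2; issue SUB r4<-Add1 // r0:-2,r1:3,r2:-4,r3:Add2,r4:Add1,r5:Add3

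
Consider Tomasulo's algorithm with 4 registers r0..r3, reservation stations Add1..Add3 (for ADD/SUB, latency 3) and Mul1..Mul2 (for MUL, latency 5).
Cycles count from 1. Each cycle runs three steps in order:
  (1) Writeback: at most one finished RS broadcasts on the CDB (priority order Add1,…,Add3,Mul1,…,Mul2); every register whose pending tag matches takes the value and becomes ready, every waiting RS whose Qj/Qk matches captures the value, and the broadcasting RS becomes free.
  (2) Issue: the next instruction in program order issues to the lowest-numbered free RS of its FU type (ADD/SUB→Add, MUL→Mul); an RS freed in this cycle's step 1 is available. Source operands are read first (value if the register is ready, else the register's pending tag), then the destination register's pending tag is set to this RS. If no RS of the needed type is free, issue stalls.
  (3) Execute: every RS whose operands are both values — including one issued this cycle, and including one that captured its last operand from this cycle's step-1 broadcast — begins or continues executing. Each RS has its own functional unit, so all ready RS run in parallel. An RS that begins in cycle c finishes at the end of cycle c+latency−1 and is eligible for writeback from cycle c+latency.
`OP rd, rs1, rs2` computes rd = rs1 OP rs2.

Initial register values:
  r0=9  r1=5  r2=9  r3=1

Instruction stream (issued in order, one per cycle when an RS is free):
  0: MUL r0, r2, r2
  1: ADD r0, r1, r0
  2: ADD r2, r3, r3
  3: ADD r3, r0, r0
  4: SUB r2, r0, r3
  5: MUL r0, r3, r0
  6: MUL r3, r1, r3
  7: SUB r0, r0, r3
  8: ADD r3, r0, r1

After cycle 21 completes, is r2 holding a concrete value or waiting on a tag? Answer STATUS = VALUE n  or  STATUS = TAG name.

STATUS = VALUE -86

  c1: issue MUL r0<-Mul1  regs: r0:Mul1,r1:5,r2:9,r3:1
  c2: issue ADD r0<-Add1  regs: r0:Add1,r1:5,r2:9,r3:1
  c3: issue ADD r2<-Add2  regs: r0:Add1,r1:5,r2:Add2,r3:1
  c4: issue ADD r3<-Add3  regs: r0:Add1,r1:5,r2:Add2,r3:Add3
  c5: stall  regs: r0:Add1,r1:5,r2:Add2,r3:Add3
  c6: CDB Add2=2; issue SUB r2<-Add2  regs: r0:Add1,r1:5,r2:Add2,r3:Add3
  c7: CDB Mul1=81; issue MUL r0<-Mul1  regs: r0:Mul1,r1:5,r2:Add2,r3:Add3
  c8: issue MUL r3<-Mul2  regs: r0:Mul1,r1:5,r2:Add2,r3:Mul2
  c9: stall  regs: r0:Mul1,r1:5,r2:Add2,r3:Mul2
  c10: CDB Add1=86; issue SUB r0<-Add1  regs: r0:Add1,r1:5,r2:Add2,r3:Mul2
  c11: stall  regs: r0:Add1,r1:5,r2:Add2,r3:Mul2
  c12: stall  regs: r0:Add1,r1:5,r2:Add2,r3:Mul2
  c13: CDB Add3=172; issue ADD r3<-Add3  regs: r0:Add1,r1:5,r2:Add2,r3:Add3
  c14: -  regs: r0:Add1,r1:5,r2:Add2,r3:Add3
  c15: -  regs: r0:Add1,r1:5,r2:Add2,r3:Add3
  c16: CDB Add2=-86  regs: r0:Add1,r1:5,r2:-86,r3:Add3
  c17: -  regs: r0:Add1,r1:5,r2:-86,r3:Add3
  c18: CDB Mul1=14792  regs: r0:Add1,r1:5,r2:-86,r3:Add3
  c19: CDB Mul2=860  regs: r0:Add1,r1:5,r2:-86,r3:Add3
  c20: -  regs: r0:Add1,r1:5,r2:-86,r3:Add3
  c21: -  regs: r0:Add1,r1:5,r2:-86,r3:Add3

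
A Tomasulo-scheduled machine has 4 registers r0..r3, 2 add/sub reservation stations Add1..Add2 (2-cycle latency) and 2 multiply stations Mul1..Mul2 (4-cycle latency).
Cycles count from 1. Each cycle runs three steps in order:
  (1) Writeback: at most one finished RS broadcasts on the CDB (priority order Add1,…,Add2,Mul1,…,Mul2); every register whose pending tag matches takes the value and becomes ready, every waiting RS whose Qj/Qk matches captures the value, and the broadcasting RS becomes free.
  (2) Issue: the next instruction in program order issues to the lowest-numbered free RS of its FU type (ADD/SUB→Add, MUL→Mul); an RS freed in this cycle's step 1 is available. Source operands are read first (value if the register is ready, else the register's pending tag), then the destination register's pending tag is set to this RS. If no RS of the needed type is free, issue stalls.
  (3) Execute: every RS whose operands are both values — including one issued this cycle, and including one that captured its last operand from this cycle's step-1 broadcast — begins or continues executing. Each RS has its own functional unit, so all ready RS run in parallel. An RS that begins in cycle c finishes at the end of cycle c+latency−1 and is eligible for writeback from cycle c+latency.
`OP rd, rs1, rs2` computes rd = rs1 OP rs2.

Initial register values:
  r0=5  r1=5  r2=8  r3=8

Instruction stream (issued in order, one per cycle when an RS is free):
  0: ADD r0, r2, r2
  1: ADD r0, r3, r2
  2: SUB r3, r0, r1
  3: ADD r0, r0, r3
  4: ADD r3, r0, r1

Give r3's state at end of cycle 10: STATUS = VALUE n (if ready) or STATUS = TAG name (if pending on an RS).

cycle 1: issue ADD r0<-Add1 // r0:Add1,r1:5,r2:8,r3:8
cycle 2: issue ADD r0<-Add2 // r0:Add2,r1:5,r2:8,r3:8
cycle 3: CDB Add1=16; issue SUB r3<-Add1 // r0:Add2,r1:5,r2:8,r3:Add1
cycle 4: CDB Add2=16; issue ADD r0<-Add2 // r0:Add2,r1:5,r2:8,r3:Add1
cycle 5: stall // r0:Add2,r1:5,r2:8,r3:Add1
cycle 6: CDB Add1=11; issue ADD r3<-Add1 // r0:Add2,r1:5,r2:8,r3:Add1
cycle 7: - // r0:Add2,r1:5,r2:8,r3:Add1
cycle 8: CDB Add2=27 // r0:27,r1:5,r2:8,r3:Add1
cycle 9: - // r0:27,r1:5,r2:8,r3:Add1
cycle 10: CDB Add1=32 // r0:27,r1:5,r2:8,r3:32

STATUS = VALUE 32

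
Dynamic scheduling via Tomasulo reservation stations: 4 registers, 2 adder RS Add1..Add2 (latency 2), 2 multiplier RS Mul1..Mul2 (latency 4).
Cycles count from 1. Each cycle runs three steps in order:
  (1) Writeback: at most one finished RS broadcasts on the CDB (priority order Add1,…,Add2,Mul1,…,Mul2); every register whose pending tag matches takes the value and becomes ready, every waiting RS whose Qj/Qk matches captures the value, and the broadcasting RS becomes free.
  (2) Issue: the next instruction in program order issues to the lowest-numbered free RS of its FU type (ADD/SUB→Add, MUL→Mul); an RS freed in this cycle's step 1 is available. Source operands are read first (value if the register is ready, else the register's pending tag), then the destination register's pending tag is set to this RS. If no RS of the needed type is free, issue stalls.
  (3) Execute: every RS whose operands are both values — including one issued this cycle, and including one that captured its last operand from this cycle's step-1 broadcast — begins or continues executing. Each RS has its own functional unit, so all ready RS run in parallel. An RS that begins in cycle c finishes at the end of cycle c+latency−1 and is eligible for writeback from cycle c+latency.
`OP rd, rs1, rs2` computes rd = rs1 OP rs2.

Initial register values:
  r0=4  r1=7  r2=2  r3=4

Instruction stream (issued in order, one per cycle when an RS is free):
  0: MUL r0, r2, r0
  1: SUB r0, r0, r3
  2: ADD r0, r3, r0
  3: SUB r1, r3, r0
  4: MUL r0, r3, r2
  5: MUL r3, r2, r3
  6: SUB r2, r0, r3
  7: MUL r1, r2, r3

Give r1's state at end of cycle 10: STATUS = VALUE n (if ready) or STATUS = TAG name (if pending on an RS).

STATUS = TAG Add1

cycle 1: issue MUL r0<-Mul1 // r0:Mul1,r1:7,r2:2,r3:4
cycle 2: issue SUB r0<-Add1 // r0:Add1,r1:7,r2:2,r3:4
cycle 3: issue ADD r0<-Add2 // r0:Add2,r1:7,r2:2,r3:4
cycle 4: stall // r0:Add2,r1:7,r2:2,r3:4
cycle 5: CDB Mul1=8; stall // r0:Add2,r1:7,r2:2,r3:4
cycle 6: stall // r0:Add2,r1:7,r2:2,r3:4
cycle 7: CDB Add1=4; issue SUB r1<-Add1 // r0:Add2,r1:Add1,r2:2,r3:4
cycle 8: issue MUL r0<-Mul1 // r0:Mul1,r1:Add1,r2:2,r3:4
cycle 9: CDB Add2=8; issue MUL r3<-Mul2 // r0:Mul1,r1:Add1,r2:2,r3:Mul2
cycle 10: issue SUB r2<-Add2 // r0:Mul1,r1:Add1,r2:Add2,r3:Mul2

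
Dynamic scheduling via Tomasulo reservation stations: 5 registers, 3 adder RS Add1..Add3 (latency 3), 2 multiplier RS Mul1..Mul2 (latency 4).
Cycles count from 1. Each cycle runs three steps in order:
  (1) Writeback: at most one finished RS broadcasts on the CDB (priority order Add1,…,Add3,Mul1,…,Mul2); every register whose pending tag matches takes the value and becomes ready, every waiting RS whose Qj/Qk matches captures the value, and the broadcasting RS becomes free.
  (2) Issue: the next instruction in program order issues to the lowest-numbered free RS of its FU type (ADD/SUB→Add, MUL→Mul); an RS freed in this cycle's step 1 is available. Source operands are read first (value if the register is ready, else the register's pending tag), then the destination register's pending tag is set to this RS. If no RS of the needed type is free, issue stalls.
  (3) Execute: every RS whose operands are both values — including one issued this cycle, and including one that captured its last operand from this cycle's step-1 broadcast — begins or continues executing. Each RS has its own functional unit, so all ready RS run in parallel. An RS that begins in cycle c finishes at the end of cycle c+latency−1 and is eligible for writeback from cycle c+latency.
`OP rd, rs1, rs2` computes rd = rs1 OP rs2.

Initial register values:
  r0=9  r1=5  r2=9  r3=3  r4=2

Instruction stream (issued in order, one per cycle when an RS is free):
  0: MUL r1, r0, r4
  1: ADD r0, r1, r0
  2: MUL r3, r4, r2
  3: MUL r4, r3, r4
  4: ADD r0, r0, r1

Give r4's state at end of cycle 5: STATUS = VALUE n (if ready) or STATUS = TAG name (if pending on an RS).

cycle 1: issue MUL r1<-Mul1 // r0:9,r1:Mul1,r2:9,r3:3,r4:2
cycle 2: issue ADD r0<-Add1 // r0:Add1,r1:Mul1,r2:9,r3:3,r4:2
cycle 3: issue MUL r3<-Mul2 // r0:Add1,r1:Mul1,r2:9,r3:Mul2,r4:2
cycle 4: stall // r0:Add1,r1:Mul1,r2:9,r3:Mul2,r4:2
cycle 5: CDB Mul1=18; issue MUL r4<-Mul1 // r0:Add1,r1:18,r2:9,r3:Mul2,r4:Mul1

STATUS = TAG Mul1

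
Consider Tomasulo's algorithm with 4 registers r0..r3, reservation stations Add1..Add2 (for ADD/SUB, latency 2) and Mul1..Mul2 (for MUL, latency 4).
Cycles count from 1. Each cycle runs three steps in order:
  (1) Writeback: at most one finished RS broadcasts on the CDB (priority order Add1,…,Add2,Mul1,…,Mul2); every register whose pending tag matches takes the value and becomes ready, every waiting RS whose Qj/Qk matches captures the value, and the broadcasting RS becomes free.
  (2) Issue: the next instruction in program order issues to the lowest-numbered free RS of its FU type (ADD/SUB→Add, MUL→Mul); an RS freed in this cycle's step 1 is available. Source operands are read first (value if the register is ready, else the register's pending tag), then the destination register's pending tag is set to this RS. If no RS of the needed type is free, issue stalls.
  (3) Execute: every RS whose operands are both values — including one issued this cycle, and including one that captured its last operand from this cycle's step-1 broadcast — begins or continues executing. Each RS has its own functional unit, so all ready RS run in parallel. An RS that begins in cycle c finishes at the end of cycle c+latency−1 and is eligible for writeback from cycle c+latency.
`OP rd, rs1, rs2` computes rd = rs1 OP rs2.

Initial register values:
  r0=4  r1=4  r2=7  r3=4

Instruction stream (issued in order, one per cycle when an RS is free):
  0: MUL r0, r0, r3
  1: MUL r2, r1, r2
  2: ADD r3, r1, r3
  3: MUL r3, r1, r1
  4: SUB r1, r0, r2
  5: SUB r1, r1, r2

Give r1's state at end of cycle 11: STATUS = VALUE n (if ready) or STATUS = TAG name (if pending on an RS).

STATUS = VALUE -40

  c1: issue MUL r0<-Mul1  regs: r0:Mul1,r1:4,r2:7,r3:4
  c2: issue MUL r2<-Mul2  regs: r0:Mul1,r1:4,r2:Mul2,r3:4
  c3: issue ADD r3<-Add1  regs: r0:Mul1,r1:4,r2:Mul2,r3:Add1
  c4: stall  regs: r0:Mul1,r1:4,r2:Mul2,r3:Add1
  c5: CDB Add1=8; stall  regs: r0:Mul1,r1:4,r2:Mul2,r3:8
  c6: CDB Mul1=16; issue MUL r3<-Mul1  regs: r0:16,r1:4,r2:Mul2,r3:Mul1
  c7: CDB Mul2=28; issue SUB r1<-Add1  regs: r0:16,r1:Add1,r2:28,r3:Mul1
  c8: issue SUB r1<-Add2  regs: r0:16,r1:Add2,r2:28,r3:Mul1
  c9: CDB Add1=-12  regs: r0:16,r1:Add2,r2:28,r3:Mul1
  c10: CDB Mul1=16  regs: r0:16,r1:Add2,r2:28,r3:16
  c11: CDB Add2=-40  regs: r0:16,r1:-40,r2:28,r3:16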